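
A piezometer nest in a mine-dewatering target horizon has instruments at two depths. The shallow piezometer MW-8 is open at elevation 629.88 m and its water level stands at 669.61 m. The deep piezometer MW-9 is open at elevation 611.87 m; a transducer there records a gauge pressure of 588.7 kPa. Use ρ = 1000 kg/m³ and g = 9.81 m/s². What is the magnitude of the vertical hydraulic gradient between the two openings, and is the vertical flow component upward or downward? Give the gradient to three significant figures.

|i_v| ≈ 0.126; vertical flow is upward

Total head at MW-8: h = 669.61 m (water level in the standpipe).
Pressure head at MW-9: ψ = P/(ρg) = 588.7×1000 / (1000 × 9.81) = 60.01 m.
Total head at MW-9: h = z + ψ = 611.87 + 60.01 = 671.88 m.
Δh = h(MW-8) − h(MW-9) = 669.61 − 671.88 = -2.27 m.
Vertical separation Δz = 629.88 − 611.87 = 18.01 m.
|i_v| = |Δh| / Δz = 2.27 / 18.01 = 0.126.
Head is higher in the deep piezometer, so vertical flow is upward (discharge condition).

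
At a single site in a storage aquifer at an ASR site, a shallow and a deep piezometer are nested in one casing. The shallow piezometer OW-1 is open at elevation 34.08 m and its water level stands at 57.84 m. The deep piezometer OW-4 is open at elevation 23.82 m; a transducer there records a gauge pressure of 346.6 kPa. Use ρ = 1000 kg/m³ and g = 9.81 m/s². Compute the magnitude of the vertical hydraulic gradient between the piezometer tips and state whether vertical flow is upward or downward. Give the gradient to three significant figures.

Total head at OW-1: h = 57.84 m (water level in the standpipe).
Pressure head at OW-4: ψ = P/(ρg) = 346.6×1000 / (1000 × 9.81) = 35.33 m.
Total head at OW-4: h = z + ψ = 23.82 + 35.33 = 59.15 m.
Δh = h(OW-1) − h(OW-4) = 57.84 − 59.15 = -1.31 m.
Vertical separation Δz = 34.08 − 23.82 = 10.26 m.
|i_v| = |Δh| / Δz = 1.31 / 10.26 = 0.128.
Head is higher in the deep piezometer, so vertical flow is upward (discharge condition).

|i_v| ≈ 0.128; vertical flow is upward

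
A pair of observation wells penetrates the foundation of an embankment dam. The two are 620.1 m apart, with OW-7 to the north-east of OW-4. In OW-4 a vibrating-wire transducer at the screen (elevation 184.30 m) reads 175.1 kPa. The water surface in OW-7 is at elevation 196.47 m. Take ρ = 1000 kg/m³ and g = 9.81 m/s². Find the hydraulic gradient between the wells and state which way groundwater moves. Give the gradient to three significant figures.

i ≈ 0.00916; groundwater flows toward the north-east

Pressure head at OW-4: ψ = P/(ρg) = 175.1×1000 / (1000 × 9.81) = 17.85 m.
Total head at OW-4: h = z + ψ = 184.30 + 17.85 = 202.15 m.
Total head at OW-7: h = 196.47 m (water level in the piezometer is the total head).
Head difference: h(OW-4) − h(OW-7) = 202.15 − 196.47 = 5.68 m.
Hydraulic gradient: i = |Δh| / L = 5.68 / 620.1 = 0.00916.
Flow is from higher to lower head: from OW-4 toward OW-7, i.e. toward the north-east.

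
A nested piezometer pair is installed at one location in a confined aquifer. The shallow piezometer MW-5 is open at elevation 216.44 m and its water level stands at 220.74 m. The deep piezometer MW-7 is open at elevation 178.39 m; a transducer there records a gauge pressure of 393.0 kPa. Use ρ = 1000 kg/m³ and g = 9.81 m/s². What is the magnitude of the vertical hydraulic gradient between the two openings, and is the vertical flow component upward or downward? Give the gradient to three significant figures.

Total head at MW-5: h = 220.74 m (water level in the standpipe).
Pressure head at MW-7: ψ = P/(ρg) = 393.0×1000 / (1000 × 9.81) = 40.06 m.
Total head at MW-7: h = z + ψ = 178.39 + 40.06 = 218.45 m.
Δh = h(MW-5) − h(MW-7) = 220.74 − 218.45 = 2.29 m.
Vertical separation Δz = 216.44 − 178.39 = 38.05 m.
|i_v| = |Δh| / Δz = 2.29 / 38.05 = 0.0602.
Head is higher in the shallow piezometer, so vertical flow is downward (recharge condition).

|i_v| ≈ 0.0602; vertical flow is downward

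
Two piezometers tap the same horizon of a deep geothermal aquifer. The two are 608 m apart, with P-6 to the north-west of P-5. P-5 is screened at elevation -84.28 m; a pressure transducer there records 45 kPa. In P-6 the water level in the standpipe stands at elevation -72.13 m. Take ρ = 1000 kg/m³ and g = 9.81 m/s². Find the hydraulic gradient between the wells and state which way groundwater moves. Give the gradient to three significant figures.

Pressure head at P-5: ψ = P/(ρg) = 45×1000 / (1000 × 9.81) = 4.59 m.
Total head at P-5: h = z + ψ = -84.28 + 4.59 = -79.69 m.
Total head at P-6: h = -72.13 m (water level in the piezometer is the total head).
Head difference: h(P-5) − h(P-6) = -79.69 − (-72.13) = -7.56 m.
Hydraulic gradient: i = |Δh| / L = 7.56 / 608 = 0.0124.
Flow is from higher to lower head: from P-6 toward P-5, i.e. toward the south-east.

i ≈ 0.0124; groundwater flows toward the south-east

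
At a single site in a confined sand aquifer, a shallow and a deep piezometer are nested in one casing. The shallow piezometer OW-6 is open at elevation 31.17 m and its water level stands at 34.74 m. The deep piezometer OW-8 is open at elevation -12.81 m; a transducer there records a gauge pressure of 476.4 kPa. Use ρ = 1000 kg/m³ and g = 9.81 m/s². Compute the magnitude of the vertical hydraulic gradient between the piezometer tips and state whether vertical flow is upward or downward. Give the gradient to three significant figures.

Total head at OW-6: h = 34.74 m (water level in the standpipe).
Pressure head at OW-8: ψ = P/(ρg) = 476.4×1000 / (1000 × 9.81) = 48.56 m.
Total head at OW-8: h = z + ψ = -12.81 + 48.56 = 35.75 m.
Δh = h(OW-6) − h(OW-8) = 34.74 − 35.75 = -1.01 m.
Vertical separation Δz = 31.17 − (-12.81) = 43.98 m.
|i_v| = |Δh| / Δz = 1.01 / 43.98 = 0.0230.
Head is higher in the deep piezometer, so vertical flow is upward (discharge condition).

|i_v| ≈ 0.0230; vertical flow is upward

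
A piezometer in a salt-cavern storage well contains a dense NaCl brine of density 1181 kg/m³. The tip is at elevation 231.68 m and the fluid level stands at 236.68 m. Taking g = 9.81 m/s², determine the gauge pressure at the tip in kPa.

Pressure head ψ = h − z = 236.68 − 231.68 = 5.00 m.
P = ρgψ = 1181 × 9.81 × 5.00 = 57928 Pa ≈ 57.9 kPa.

P ≈ 57.9 kPa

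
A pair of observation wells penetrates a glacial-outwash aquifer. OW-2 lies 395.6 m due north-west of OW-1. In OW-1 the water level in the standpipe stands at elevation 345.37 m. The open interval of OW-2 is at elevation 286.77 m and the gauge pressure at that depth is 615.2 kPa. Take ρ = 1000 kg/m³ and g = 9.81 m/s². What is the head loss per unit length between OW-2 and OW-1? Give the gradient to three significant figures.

i ≈ 0.0104 m/m

Total head at OW-1: h = 345.37 m (water level in the piezometer is the total head).
Pressure head at OW-2: ψ = P/(ρg) = 615.2×1000 / (1000 × 9.81) = 62.71 m.
Total head at OW-2: h = z + ψ = 286.77 + 62.71 = 349.48 m.
Head difference: h(OW-1) − h(OW-2) = 345.37 − 349.48 = -4.11 m.
Hydraulic gradient: i = |Δh| / L = 4.11 / 395.6 = 0.0104.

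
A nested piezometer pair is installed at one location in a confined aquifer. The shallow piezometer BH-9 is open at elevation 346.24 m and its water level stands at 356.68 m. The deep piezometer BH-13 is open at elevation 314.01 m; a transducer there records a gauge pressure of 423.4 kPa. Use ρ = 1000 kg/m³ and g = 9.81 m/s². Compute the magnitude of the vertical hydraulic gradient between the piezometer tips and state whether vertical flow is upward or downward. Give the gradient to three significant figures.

|i_v| ≈ 0.0152; vertical flow is upward

Total head at BH-9: h = 356.68 m (water level in the standpipe).
Pressure head at BH-13: ψ = P/(ρg) = 423.4×1000 / (1000 × 9.81) = 43.16 m.
Total head at BH-13: h = z + ψ = 314.01 + 43.16 = 357.17 m.
Δh = h(BH-9) − h(BH-13) = 356.68 − 357.17 = -0.49 m.
Vertical separation Δz = 346.24 − 314.01 = 32.23 m.
|i_v| = |Δh| / Δz = 0.49 / 32.23 = 0.0152.
Head is higher in the deep piezometer, so vertical flow is upward (discharge condition).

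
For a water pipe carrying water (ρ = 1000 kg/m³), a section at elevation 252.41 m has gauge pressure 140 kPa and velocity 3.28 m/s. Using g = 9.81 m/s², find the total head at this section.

h ≈ 267.23 m

Pressure head ψ = P/(ρg) = 140×1000 / (1000 × 9.81) = 14.27 m.
Velocity head = v²/(2g) = 3.28² / (2 × 9.81) = 0.548 m.
h = z + ψ + v²/(2g) = 252.41 + 14.27 + 0.548 = 267.23 m.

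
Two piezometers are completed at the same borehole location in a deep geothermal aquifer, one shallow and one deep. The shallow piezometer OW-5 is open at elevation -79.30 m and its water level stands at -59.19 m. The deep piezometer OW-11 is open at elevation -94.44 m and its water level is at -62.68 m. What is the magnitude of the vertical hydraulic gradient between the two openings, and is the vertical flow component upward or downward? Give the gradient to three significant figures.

|i_v| ≈ 0.231; vertical flow is downward

Total head at OW-5: h = -59.19 m (water level in the standpipe).
Total head at OW-11: h = -62.68 m.
Δh = h(OW-5) − h(OW-11) = -59.19 − (-62.68) = 3.49 m.
Vertical separation Δz = -79.30 − (-94.44) = 15.14 m.
|i_v| = |Δh| / Δz = 3.49 / 15.14 = 0.231.
Head is higher in the shallow piezometer, so vertical flow is downward (recharge condition).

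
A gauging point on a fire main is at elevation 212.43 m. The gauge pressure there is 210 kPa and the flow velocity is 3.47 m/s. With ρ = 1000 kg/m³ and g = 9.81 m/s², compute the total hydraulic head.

h ≈ 234.45 m

Pressure head ψ = P/(ρg) = 210×1000 / (1000 × 9.81) = 21.41 m.
Velocity head = v²/(2g) = 3.47² / (2 × 9.81) = 0.614 m.
h = z + ψ + v²/(2g) = 212.43 + 21.41 + 0.614 = 234.45 m.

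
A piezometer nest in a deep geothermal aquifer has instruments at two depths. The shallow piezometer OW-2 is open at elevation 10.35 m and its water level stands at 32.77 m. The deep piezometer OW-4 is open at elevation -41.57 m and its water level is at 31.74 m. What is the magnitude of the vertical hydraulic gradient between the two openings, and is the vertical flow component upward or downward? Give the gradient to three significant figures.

|i_v| ≈ 0.0198; vertical flow is downward

Total head at OW-2: h = 32.77 m (water level in the standpipe).
Total head at OW-4: h = 31.74 m.
Δh = h(OW-2) − h(OW-4) = 32.77 − 31.74 = 1.03 m.
Vertical separation Δz = 10.35 − (-41.57) = 51.92 m.
|i_v| = |Δh| / Δz = 1.03 / 51.92 = 0.0198.
Head is higher in the shallow piezometer, so vertical flow is downward (recharge condition).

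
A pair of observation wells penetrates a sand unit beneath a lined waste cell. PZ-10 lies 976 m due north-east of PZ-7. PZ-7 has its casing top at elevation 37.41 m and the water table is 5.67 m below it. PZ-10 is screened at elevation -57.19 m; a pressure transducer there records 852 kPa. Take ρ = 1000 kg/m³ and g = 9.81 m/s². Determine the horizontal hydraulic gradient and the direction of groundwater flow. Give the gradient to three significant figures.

Total head at PZ-7: h = 37.41 − 5.67 = 31.74 m.
Pressure head at PZ-10: ψ = P/(ρg) = 852×1000 / (1000 × 9.81) = 86.85 m.
Total head at PZ-10: h = z + ψ = -57.19 + 86.85 = 29.66 m.
Head difference: h(PZ-7) − h(PZ-10) = 31.74 − 29.66 = 2.08 m.
Hydraulic gradient: i = |Δh| / L = 2.08 / 976 = 0.00213.
Flow is from higher to lower head: from PZ-7 toward PZ-10, i.e. toward the north-east.

i ≈ 0.00213; groundwater flows toward the north-east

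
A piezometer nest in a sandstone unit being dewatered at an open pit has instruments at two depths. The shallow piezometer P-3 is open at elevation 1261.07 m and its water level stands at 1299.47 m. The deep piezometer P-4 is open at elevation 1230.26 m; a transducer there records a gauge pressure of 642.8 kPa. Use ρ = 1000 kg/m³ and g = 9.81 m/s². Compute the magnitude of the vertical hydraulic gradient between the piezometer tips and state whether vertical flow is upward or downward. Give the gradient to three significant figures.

|i_v| ≈ 0.120; vertical flow is downward

Total head at P-3: h = 1299.47 m (water level in the standpipe).
Pressure head at P-4: ψ = P/(ρg) = 642.8×1000 / (1000 × 9.81) = 65.52 m.
Total head at P-4: h = z + ψ = 1230.26 + 65.52 = 1295.78 m.
Δh = h(P-3) − h(P-4) = 1299.47 − 1295.78 = 3.69 m.
Vertical separation Δz = 1261.07 − 1230.26 = 30.81 m.
|i_v| = |Δh| / Δz = 3.69 / 30.81 = 0.120.
Head is higher in the shallow piezometer, so vertical flow is downward (recharge condition).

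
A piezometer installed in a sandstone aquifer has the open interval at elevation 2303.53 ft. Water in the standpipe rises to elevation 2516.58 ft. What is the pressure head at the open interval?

ψ ≈ 213.05 ft

Total head h = 2516.58 ft (the water-surface elevation in the piezometer).
Pressure head ψ = h − z = 2516.58 − 2303.53 = 213.05 ft.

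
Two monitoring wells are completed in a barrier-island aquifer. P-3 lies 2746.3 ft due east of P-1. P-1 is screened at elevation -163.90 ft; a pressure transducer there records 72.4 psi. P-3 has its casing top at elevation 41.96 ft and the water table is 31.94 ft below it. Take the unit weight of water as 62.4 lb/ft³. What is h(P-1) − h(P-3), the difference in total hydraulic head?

Δh ≈ -6.84 ft

Pressure head at P-1: ψ = 144·P/γ = 144 × 72.4 / 62.4 = 167.08 ft.
Total head at P-1: h = z + ψ = -163.90 + 167.08 = 3.18 ft.
Total head at P-3: h = 41.96 − 31.94 = 10.02 ft.
Head difference: h(P-1) − h(P-3) = 3.18 − 10.02 = -6.84 ft.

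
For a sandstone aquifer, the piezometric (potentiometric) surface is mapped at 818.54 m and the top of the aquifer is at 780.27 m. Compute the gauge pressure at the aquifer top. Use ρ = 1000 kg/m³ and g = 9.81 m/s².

P ≈ 375 kPa

Pressure head at the aquifer top: ψ = h − z = 818.54 − 780.27 = 38.27 m.
P = ρgψ = 1000 × 9.81 × 38.27 = 375429 Pa ≈ 375 kPa.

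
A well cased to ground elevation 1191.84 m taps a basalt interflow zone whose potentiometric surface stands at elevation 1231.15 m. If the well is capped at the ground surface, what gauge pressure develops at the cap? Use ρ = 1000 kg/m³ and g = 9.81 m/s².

Head above the cap: Δh = 1231.15 − 1191.84 = 39.31 m.
P = ρgΔh = 1000 × 9.81 × 39.31 = 385631 Pa ≈ 386 kPa.

P ≈ 386 kPa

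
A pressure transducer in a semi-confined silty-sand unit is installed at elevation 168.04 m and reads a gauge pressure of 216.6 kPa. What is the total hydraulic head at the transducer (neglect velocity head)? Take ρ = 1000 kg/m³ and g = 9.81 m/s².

h ≈ 190.12 m

ψ = P/(ρg) = 216.6×1000 / (1000 × 9.81) = 22.08 m.
h = z + ψ = 168.04 + 22.08 = 190.12 m.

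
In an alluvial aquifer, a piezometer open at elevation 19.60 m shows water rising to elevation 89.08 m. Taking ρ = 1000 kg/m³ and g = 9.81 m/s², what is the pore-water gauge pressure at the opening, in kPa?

Pressure head ψ = h − z = 89.08 − 19.60 = 69.48 m.
P = ρgψ = 1000 × 9.81 × 69.48 = 681599 Pa ≈ 682 kPa.

P ≈ 682 kPa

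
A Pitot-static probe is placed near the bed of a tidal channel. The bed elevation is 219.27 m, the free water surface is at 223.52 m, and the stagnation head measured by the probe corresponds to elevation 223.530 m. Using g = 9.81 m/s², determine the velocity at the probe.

v ≈ 0.443 m/s

Near the bed, under hydrostatic conditions, the piezometric head (z + ψ) equals the free-surface elevation, 223.52 m.
Velocity head = total − piezometric = 223.530 − 223.52 = 0.010 m.
v = √(2g·h_v) = √(2 × 9.81 × 0.010) = 0.443 m/s.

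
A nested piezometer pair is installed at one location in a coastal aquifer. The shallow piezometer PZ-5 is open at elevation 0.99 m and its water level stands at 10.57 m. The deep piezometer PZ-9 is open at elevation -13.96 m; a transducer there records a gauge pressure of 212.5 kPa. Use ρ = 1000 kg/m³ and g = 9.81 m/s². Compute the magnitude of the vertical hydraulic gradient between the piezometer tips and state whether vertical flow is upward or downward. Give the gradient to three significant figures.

Total head at PZ-5: h = 10.57 m (water level in the standpipe).
Pressure head at PZ-9: ψ = P/(ρg) = 212.5×1000 / (1000 × 9.81) = 21.66 m.
Total head at PZ-9: h = z + ψ = -13.96 + 21.66 = 7.70 m.
Δh = h(PZ-5) − h(PZ-9) = 10.57 − 7.70 = 2.87 m.
Vertical separation Δz = 0.99 − (-13.96) = 14.95 m.
|i_v| = |Δh| / Δz = 2.87 / 14.95 = 0.192.
Head is higher in the shallow piezometer, so vertical flow is downward (recharge condition).

|i_v| ≈ 0.192; vertical flow is downward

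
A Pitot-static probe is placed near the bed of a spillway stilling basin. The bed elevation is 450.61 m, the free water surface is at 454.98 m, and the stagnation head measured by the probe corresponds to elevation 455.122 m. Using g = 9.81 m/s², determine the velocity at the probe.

Near the bed, under hydrostatic conditions, the piezometric head (z + ψ) equals the free-surface elevation, 454.98 m.
Velocity head = total − piezometric = 455.122 − 454.98 = 0.142 m.
v = √(2g·h_v) = √(2 × 9.81 × 0.142) = 1.67 m/s.

v ≈ 1.67 m/s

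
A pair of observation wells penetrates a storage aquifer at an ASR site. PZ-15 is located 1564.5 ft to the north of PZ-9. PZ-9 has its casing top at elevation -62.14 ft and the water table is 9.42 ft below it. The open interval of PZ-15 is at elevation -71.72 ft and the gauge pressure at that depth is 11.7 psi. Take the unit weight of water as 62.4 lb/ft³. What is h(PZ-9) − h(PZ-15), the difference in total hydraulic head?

Total head at PZ-9: h = -62.14 − 9.42 = -71.56 ft.
Pressure head at PZ-15: ψ = 144·P/γ = 144 × 11.7 / 62.4 = 27.00 ft.
Total head at PZ-15: h = z + ψ = -71.72 + 27.00 = -44.72 ft.
Head difference: h(PZ-9) − h(PZ-15) = -71.56 − (-44.72) = -26.84 ft.

Δh ≈ -26.84 ft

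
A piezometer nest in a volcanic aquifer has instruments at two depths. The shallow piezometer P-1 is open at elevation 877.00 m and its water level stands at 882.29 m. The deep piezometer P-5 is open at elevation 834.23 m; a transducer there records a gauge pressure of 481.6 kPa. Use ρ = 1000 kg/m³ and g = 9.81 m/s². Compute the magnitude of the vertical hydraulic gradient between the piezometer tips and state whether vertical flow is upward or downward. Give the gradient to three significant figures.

|i_v| ≈ 0.0241; vertical flow is upward

Total head at P-1: h = 882.29 m (water level in the standpipe).
Pressure head at P-5: ψ = P/(ρg) = 481.6×1000 / (1000 × 9.81) = 49.09 m.
Total head at P-5: h = z + ψ = 834.23 + 49.09 = 883.32 m.
Δh = h(P-1) − h(P-5) = 882.29 − 883.32 = -1.03 m.
Vertical separation Δz = 877.00 − 834.23 = 42.77 m.
|i_v| = |Δh| / Δz = 1.03 / 42.77 = 0.0241.
Head is higher in the deep piezometer, so vertical flow is upward (discharge condition).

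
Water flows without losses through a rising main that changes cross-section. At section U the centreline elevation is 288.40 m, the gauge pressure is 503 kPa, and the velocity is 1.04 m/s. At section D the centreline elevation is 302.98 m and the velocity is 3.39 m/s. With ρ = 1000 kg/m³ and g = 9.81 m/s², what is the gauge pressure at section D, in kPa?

P₂ ≈ 355 kPa

Pressure head at U: ψ₁ = P₁/(ρg) = 503×1000 / (1000 × 9.81) = 51.27 m.
Velocity heads: v₁²/2g = 1.04²/19.62 = 0.055 m; v₂²/2g = 3.39²/19.62 = 0.586 m.
Total head H = z₁ + ψ₁ + v₁²/2g = 288.40 + 51.27 + 0.055 = 339.72 m.
ψ₂ = H − z₂ − v₂²/2g = 339.72 − 302.98 − 0.586 = 36.15 m.
P₂ = ρgψ₂ = 1000 × 9.81 × 36.15 ≈ 355 kPa.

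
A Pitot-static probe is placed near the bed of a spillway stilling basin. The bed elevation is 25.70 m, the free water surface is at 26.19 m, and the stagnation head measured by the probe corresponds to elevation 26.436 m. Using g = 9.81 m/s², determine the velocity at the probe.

v ≈ 2.20 m/s

Near the bed, under hydrostatic conditions, the piezometric head (z + ψ) equals the free-surface elevation, 26.19 m.
Velocity head = total − piezometric = 26.436 − 26.19 = 0.246 m.
v = √(2g·h_v) = √(2 × 9.81 × 0.246) = 2.20 m/s.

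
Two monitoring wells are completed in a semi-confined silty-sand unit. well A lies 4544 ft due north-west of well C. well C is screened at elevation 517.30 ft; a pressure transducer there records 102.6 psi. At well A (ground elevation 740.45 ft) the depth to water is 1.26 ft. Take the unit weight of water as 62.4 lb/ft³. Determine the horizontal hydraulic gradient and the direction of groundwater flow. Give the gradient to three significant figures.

i ≈ 0.00327; groundwater flows toward the north-west

Pressure head at well C: ψ = 144·P/γ = 144 × 102.6 / 62.4 = 236.77 ft.
Total head at well C: h = z + ψ = 517.30 + 236.77 = 754.07 ft.
Total head at well A: h = 740.45 − 1.26 = 739.19 ft.
Head difference: h(well C) − h(well A) = 754.07 − 739.19 = 14.88 ft.
Hydraulic gradient: i = |Δh| / L = 14.88 / 4544 = 0.00327.
Flow is from higher to lower head: from well C toward well A, i.e. toward the north-west.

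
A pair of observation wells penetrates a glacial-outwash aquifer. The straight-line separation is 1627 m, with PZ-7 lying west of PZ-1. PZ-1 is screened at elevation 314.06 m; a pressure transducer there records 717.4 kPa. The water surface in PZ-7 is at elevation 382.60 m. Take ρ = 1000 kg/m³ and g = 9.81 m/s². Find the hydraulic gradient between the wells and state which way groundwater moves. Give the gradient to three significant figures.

i ≈ 0.00282; groundwater flows toward the west

Pressure head at PZ-1: ψ = P/(ρg) = 717.4×1000 / (1000 × 9.81) = 73.13 m.
Total head at PZ-1: h = z + ψ = 314.06 + 73.13 = 387.19 m.
Total head at PZ-7: h = 382.60 m (water level in the piezometer is the total head).
Head difference: h(PZ-1) − h(PZ-7) = 387.19 − 382.60 = 4.59 m.
Hydraulic gradient: i = |Δh| / L = 4.59 / 1627 = 0.00282.
Flow is from higher to lower head: from PZ-1 toward PZ-7, i.e. toward the west.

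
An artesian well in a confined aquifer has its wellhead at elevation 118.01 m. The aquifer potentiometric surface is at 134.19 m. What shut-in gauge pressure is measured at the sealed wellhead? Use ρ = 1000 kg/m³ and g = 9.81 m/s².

P ≈ 159 kPa

Head above the cap: Δh = 134.19 − 118.01 = 16.18 m.
P = ρgΔh = 1000 × 9.81 × 16.18 = 158726 Pa ≈ 159 kPa.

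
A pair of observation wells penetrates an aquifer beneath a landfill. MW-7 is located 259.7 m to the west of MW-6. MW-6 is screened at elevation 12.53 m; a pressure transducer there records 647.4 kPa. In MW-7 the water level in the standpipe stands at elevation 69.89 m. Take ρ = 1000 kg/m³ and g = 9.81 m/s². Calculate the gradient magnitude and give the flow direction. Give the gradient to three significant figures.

i ≈ 0.0332; groundwater flows toward the west

Pressure head at MW-6: ψ = P/(ρg) = 647.4×1000 / (1000 × 9.81) = 65.99 m.
Total head at MW-6: h = z + ψ = 12.53 + 65.99 = 78.52 m.
Total head at MW-7: h = 69.89 m (water level in the piezometer is the total head).
Head difference: h(MW-6) − h(MW-7) = 78.52 − 69.89 = 8.63 m.
Hydraulic gradient: i = |Δh| / L = 8.63 / 259.7 = 0.0332.
Flow is from higher to lower head: from MW-6 toward MW-7, i.e. toward the west.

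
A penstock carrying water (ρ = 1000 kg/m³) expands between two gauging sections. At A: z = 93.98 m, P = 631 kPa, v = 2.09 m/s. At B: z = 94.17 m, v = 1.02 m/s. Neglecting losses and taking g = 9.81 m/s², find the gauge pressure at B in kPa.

Pressure head at A: ψ₁ = P₁/(ρg) = 631×1000 / (1000 × 9.81) = 64.32 m.
Velocity heads: v₁²/2g = 2.09²/19.62 = 0.223 m; v₂²/2g = 1.02²/19.62 = 0.053 m.
Total head H = z₁ + ψ₁ + v₁²/2g = 93.98 + 64.32 + 0.223 = 158.52 m.
ψ₂ = H − z₂ − v₂²/2g = 158.52 − 94.17 − 0.053 = 64.30 m.
P₂ = ρgψ₂ = 1000 × 9.81 × 64.30 ≈ 631 kPa.

P₂ ≈ 631 kPa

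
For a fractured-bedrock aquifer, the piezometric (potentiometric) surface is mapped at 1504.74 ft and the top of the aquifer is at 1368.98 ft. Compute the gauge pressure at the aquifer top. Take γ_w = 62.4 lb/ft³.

P ≈ 58.8 psi

Pressure head at the aquifer top: ψ = h − z = 1504.74 − 1368.98 = 135.76 ft.
P = γψ/144 = 62.4 × 135.76 / 144 = 58.8 psi.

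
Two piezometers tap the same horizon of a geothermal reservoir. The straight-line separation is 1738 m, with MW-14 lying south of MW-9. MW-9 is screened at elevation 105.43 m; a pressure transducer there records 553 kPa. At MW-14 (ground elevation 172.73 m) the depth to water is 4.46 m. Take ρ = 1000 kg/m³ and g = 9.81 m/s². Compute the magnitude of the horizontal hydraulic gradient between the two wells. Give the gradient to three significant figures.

Pressure head at MW-9: ψ = P/(ρg) = 553×1000 / (1000 × 9.81) = 56.37 m.
Total head at MW-9: h = z + ψ = 105.43 + 56.37 = 161.80 m.
Total head at MW-14: h = 172.73 − 4.46 = 168.27 m.
Head difference: h(MW-9) − h(MW-14) = 161.80 − 168.27 = -6.47 m.
Hydraulic gradient: i = |Δh| / L = 6.47 / 1738 = 0.00372.

i ≈ 0.00372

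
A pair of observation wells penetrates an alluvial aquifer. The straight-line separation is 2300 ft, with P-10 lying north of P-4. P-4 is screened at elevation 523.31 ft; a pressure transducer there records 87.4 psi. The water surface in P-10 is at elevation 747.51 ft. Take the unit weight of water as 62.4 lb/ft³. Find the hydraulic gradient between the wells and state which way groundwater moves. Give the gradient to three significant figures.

Pressure head at P-4: ψ = 144·P/γ = 144 × 87.4 / 62.4 = 201.69 ft.
Total head at P-4: h = z + ψ = 523.31 + 201.69 = 725.00 ft.
Total head at P-10: h = 747.51 ft (water level in the piezometer is the total head).
Head difference: h(P-4) − h(P-10) = 725.00 − 747.51 = -22.51 ft.
Hydraulic gradient: i = |Δh| / L = 22.51 / 2300 = 0.00979.
Flow is from higher to lower head: from P-10 toward P-4, i.e. toward the south.

i ≈ 0.00979; groundwater flows toward the south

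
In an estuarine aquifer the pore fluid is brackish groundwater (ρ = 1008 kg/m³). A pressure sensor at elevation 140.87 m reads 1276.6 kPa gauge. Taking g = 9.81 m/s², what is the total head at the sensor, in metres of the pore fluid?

ψ = P/(ρg) = 1276.6×1000 / (1008 × 9.81) = 129.10 m.
h = z + ψ = 140.87 + 129.10 = 269.97 m.

h ≈ 269.97 m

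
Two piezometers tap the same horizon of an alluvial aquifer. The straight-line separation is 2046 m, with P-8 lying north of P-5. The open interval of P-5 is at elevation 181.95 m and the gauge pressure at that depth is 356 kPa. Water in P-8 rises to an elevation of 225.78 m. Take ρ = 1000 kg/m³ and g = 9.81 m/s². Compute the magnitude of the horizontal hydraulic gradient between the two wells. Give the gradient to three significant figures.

Pressure head at P-5: ψ = P/(ρg) = 356×1000 / (1000 × 9.81) = 36.29 m.
Total head at P-5: h = z + ψ = 181.95 + 36.29 = 218.24 m.
Total head at P-8: h = 225.78 m (water level in the piezometer is the total head).
Head difference: h(P-5) − h(P-8) = 218.24 − 225.78 = -7.54 m.
Hydraulic gradient: i = |Δh| / L = 7.54 / 2046 = 0.00369.

i ≈ 0.00369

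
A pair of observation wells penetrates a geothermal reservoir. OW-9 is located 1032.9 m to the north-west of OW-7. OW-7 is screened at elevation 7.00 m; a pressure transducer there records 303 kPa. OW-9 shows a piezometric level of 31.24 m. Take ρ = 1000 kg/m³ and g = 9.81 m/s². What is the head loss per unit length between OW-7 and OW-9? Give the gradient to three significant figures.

Pressure head at OW-7: ψ = P/(ρg) = 303×1000 / (1000 × 9.81) = 30.89 m.
Total head at OW-7: h = z + ψ = 7.00 + 30.89 = 37.89 m.
Total head at OW-9: h = 31.24 m (water level in the piezometer is the total head).
Head difference: h(OW-7) − h(OW-9) = 37.89 − 31.24 = 6.65 m.
Hydraulic gradient: i = |Δh| / L = 6.65 / 1032.9 = 0.00644.

i ≈ 0.00644 m/m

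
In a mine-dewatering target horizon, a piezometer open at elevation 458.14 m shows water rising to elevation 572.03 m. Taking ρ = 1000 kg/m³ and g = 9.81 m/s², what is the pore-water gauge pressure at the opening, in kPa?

P ≈ 1120 kPa

Pressure head ψ = h − z = 572.03 − 458.14 = 113.89 m.
P = ρgψ = 1000 × 9.81 × 113.89 = 1117261 Pa ≈ 1120 kPa.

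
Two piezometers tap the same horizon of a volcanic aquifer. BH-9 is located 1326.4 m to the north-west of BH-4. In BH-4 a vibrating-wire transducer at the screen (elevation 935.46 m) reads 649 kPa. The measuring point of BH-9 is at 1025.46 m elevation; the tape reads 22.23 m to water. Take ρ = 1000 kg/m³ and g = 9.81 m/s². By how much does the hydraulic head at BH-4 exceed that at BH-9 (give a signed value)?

Δh ≈ -1.61 m

Pressure head at BH-4: ψ = P/(ρg) = 649×1000 / (1000 × 9.81) = 66.16 m.
Total head at BH-4: h = z + ψ = 935.46 + 66.16 = 1001.62 m.
Total head at BH-9: h = 1025.46 − 22.23 = 1003.23 m.
Head difference: h(BH-4) − h(BH-9) = 1001.62 − 1003.23 = -1.61 m.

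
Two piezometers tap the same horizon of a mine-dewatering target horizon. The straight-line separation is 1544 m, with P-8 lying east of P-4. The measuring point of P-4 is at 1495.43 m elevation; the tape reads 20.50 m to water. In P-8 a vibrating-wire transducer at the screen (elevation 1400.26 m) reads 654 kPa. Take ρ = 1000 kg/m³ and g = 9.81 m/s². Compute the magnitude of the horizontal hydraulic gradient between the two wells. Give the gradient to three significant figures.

i ≈ 0.00518

Total head at P-4: h = 1495.43 − 20.50 = 1474.93 m.
Pressure head at P-8: ψ = P/(ρg) = 654×1000 / (1000 × 9.81) = 66.67 m.
Total head at P-8: h = z + ψ = 1400.26 + 66.67 = 1466.93 m.
Head difference: h(P-4) − h(P-8) = 1474.93 − 1466.93 = 8.00 m.
Hydraulic gradient: i = |Δh| / L = 8.00 / 1544 = 0.00518.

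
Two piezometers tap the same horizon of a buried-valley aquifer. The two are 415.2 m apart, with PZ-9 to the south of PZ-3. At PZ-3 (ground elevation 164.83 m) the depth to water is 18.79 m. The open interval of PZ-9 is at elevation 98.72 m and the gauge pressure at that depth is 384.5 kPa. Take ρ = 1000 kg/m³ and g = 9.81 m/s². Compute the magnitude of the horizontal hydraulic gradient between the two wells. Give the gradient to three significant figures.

i ≈ 0.0196

Total head at PZ-3: h = 164.83 − 18.79 = 146.04 m.
Pressure head at PZ-9: ψ = P/(ρg) = 384.5×1000 / (1000 × 9.81) = 39.19 m.
Total head at PZ-9: h = z + ψ = 98.72 + 39.19 = 137.91 m.
Head difference: h(PZ-3) − h(PZ-9) = 146.04 − 137.91 = 8.13 m.
Hydraulic gradient: i = |Δh| / L = 8.13 / 415.2 = 0.0196.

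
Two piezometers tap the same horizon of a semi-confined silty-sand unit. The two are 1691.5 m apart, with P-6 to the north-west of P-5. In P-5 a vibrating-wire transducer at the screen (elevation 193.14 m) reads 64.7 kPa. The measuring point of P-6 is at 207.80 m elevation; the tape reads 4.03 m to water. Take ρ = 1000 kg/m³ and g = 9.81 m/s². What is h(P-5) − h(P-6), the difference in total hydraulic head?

Pressure head at P-5: ψ = P/(ρg) = 64.7×1000 / (1000 × 9.81) = 6.60 m.
Total head at P-5: h = z + ψ = 193.14 + 6.60 = 199.74 m.
Total head at P-6: h = 207.80 − 4.03 = 203.77 m.
Head difference: h(P-5) − h(P-6) = 199.74 − 203.77 = -4.03 m.

Δh ≈ -4.03 m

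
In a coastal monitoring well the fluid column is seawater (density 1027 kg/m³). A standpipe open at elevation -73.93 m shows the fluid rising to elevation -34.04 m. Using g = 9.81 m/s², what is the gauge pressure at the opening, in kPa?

P ≈ 402 kPa

Pressure head ψ = h − z = -34.04 − (-73.93) = 39.89 m.
P = ρgψ = 1027 × 9.81 × 39.89 = 401887 Pa ≈ 402 kPa.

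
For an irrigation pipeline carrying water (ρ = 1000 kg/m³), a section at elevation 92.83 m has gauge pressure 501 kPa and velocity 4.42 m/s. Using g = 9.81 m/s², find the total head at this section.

Pressure head ψ = P/(ρg) = 501×1000 / (1000 × 9.81) = 51.07 m.
Velocity head = v²/(2g) = 4.42² / (2 × 9.81) = 0.996 m.
h = z + ψ + v²/(2g) = 92.83 + 51.07 + 0.996 = 144.90 m.

h ≈ 144.90 m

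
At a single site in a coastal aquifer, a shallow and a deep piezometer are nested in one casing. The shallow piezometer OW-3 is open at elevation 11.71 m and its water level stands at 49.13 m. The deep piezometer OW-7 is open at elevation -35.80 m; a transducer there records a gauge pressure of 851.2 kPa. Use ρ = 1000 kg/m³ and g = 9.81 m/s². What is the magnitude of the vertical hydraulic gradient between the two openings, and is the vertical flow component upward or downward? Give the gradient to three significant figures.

|i_v| ≈ 0.0387; vertical flow is upward

Total head at OW-3: h = 49.13 m (water level in the standpipe).
Pressure head at OW-7: ψ = P/(ρg) = 851.2×1000 / (1000 × 9.81) = 86.77 m.
Total head at OW-7: h = z + ψ = -35.80 + 86.77 = 50.97 m.
Δh = h(OW-3) − h(OW-7) = 49.13 − 50.97 = -1.84 m.
Vertical separation Δz = 11.71 − (-35.80) = 47.51 m.
|i_v| = |Δh| / Δz = 1.84 / 47.51 = 0.0387.
Head is higher in the deep piezometer, so vertical flow is upward (discharge condition).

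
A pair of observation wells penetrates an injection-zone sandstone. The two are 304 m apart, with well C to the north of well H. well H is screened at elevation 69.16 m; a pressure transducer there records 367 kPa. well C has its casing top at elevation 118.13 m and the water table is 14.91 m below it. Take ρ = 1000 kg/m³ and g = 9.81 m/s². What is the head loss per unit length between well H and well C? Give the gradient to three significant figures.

i ≈ 0.0110 m/m

Pressure head at well H: ψ = P/(ρg) = 367×1000 / (1000 × 9.81) = 37.41 m.
Total head at well H: h = z + ψ = 69.16 + 37.41 = 106.57 m.
Total head at well C: h = 118.13 − 14.91 = 103.22 m.
Head difference: h(well H) − h(well C) = 106.57 − 103.22 = 3.35 m.
Hydraulic gradient: i = |Δh| / L = 3.35 / 304 = 0.0110.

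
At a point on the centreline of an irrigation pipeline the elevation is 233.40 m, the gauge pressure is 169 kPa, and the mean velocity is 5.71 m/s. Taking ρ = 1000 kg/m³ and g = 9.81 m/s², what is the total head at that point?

h ≈ 252.29 m

Pressure head ψ = P/(ρg) = 169×1000 / (1000 × 9.81) = 17.23 m.
Velocity head = v²/(2g) = 5.71² / (2 × 9.81) = 1.662 m.
h = z + ψ + v²/(2g) = 233.40 + 17.23 + 1.662 = 252.29 m.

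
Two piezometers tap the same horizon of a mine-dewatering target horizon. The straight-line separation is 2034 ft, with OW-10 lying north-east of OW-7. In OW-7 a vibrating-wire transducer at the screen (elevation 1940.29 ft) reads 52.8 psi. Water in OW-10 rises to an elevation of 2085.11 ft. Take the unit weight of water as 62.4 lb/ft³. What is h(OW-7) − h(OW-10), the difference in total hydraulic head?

Δh ≈ -22.97 ft

Pressure head at OW-7: ψ = 144·P/γ = 144 × 52.8 / 62.4 = 121.85 ft.
Total head at OW-7: h = z + ψ = 1940.29 + 121.85 = 2062.14 ft.
Total head at OW-10: h = 2085.11 ft (water level in the piezometer is the total head).
Head difference: h(OW-7) − h(OW-10) = 2062.14 − 2085.11 = -22.97 ft.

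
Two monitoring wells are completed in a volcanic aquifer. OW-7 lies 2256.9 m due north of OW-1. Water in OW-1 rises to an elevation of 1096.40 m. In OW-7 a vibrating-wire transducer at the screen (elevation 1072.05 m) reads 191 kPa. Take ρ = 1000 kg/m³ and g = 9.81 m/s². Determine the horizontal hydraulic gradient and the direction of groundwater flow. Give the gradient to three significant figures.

i ≈ 0.00216; groundwater flows toward the north

Total head at OW-1: h = 1096.40 m (water level in the piezometer is the total head).
Pressure head at OW-7: ψ = P/(ρg) = 191×1000 / (1000 × 9.81) = 19.47 m.
Total head at OW-7: h = z + ψ = 1072.05 + 19.47 = 1091.52 m.
Head difference: h(OW-1) − h(OW-7) = 1096.40 − 1091.52 = 4.88 m.
Hydraulic gradient: i = |Δh| / L = 4.88 / 2256.9 = 0.00216.
Flow is from higher to lower head: from OW-1 toward OW-7, i.e. toward the north.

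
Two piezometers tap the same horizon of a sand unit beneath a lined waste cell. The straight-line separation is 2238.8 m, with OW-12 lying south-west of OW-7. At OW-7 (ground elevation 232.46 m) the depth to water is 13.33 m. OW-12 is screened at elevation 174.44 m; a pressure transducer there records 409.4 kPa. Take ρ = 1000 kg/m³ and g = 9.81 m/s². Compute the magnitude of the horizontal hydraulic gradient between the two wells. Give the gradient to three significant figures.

Total head at OW-7: h = 232.46 − 13.33 = 219.13 m.
Pressure head at OW-12: ψ = P/(ρg) = 409.4×1000 / (1000 × 9.81) = 41.73 m.
Total head at OW-12: h = z + ψ = 174.44 + 41.73 = 216.17 m.
Head difference: h(OW-7) − h(OW-12) = 219.13 − 216.17 = 2.96 m.
Hydraulic gradient: i = |Δh| / L = 2.96 / 2238.8 = 0.00132.

i ≈ 0.00132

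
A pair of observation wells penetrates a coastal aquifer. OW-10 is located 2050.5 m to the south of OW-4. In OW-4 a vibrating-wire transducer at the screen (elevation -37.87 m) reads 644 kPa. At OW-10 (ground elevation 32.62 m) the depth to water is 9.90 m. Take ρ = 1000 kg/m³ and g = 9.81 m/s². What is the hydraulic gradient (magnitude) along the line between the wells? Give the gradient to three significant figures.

i ≈ 0.00247

Pressure head at OW-4: ψ = P/(ρg) = 644×1000 / (1000 × 9.81) = 65.65 m.
Total head at OW-4: h = z + ψ = -37.87 + 65.65 = 27.78 m.
Total head at OW-10: h = 32.62 − 9.90 = 22.72 m.
Head difference: h(OW-4) − h(OW-10) = 27.78 − 22.72 = 5.06 m.
Hydraulic gradient: i = |Δh| / L = 5.06 / 2050.5 = 0.00247.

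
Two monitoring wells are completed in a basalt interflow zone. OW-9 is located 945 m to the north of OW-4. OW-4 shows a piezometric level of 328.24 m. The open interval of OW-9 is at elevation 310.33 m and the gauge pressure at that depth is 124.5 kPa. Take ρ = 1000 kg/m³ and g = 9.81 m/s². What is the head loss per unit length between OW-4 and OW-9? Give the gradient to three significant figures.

Total head at OW-4: h = 328.24 m (water level in the piezometer is the total head).
Pressure head at OW-9: ψ = P/(ρg) = 124.5×1000 / (1000 × 9.81) = 12.69 m.
Total head at OW-9: h = z + ψ = 310.33 + 12.69 = 323.02 m.
Head difference: h(OW-4) − h(OW-9) = 328.24 − 323.02 = 5.22 m.
Hydraulic gradient: i = |Δh| / L = 5.22 / 945 = 0.00552.

i ≈ 0.00552 m/m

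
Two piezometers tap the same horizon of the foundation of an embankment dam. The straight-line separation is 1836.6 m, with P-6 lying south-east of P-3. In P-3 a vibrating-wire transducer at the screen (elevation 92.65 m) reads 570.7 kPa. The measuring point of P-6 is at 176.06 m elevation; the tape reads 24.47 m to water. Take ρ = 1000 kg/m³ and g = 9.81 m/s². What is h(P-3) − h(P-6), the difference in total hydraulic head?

Pressure head at P-3: ψ = P/(ρg) = 570.7×1000 / (1000 × 9.81) = 58.18 m.
Total head at P-3: h = z + ψ = 92.65 + 58.18 = 150.83 m.
Total head at P-6: h = 176.06 − 24.47 = 151.59 m.
Head difference: h(P-3) − h(P-6) = 150.83 − 151.59 = -0.76 m.

Δh ≈ -0.76 m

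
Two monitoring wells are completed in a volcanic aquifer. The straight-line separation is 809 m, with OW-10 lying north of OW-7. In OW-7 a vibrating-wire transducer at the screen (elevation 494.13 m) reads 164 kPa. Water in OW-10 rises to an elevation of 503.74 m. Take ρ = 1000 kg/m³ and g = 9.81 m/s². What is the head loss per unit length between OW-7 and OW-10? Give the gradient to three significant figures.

Pressure head at OW-7: ψ = P/(ρg) = 164×1000 / (1000 × 9.81) = 16.72 m.
Total head at OW-7: h = z + ψ = 494.13 + 16.72 = 510.85 m.
Total head at OW-10: h = 503.74 m (water level in the piezometer is the total head).
Head difference: h(OW-7) − h(OW-10) = 510.85 − 503.74 = 7.11 m.
Hydraulic gradient: i = |Δh| / L = 7.11 / 809 = 0.00879.

i ≈ 0.00879 m/m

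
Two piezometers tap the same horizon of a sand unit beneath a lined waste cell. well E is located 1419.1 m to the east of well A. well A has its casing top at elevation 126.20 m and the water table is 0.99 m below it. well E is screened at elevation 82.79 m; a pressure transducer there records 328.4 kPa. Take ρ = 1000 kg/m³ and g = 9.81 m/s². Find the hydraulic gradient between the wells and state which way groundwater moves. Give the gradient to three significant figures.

i ≈ 0.00630; groundwater flows toward the east

Total head at well A: h = 126.20 − 0.99 = 125.21 m.
Pressure head at well E: ψ = P/(ρg) = 328.4×1000 / (1000 × 9.81) = 33.48 m.
Total head at well E: h = z + ψ = 82.79 + 33.48 = 116.27 m.
Head difference: h(well A) − h(well E) = 125.21 − 116.27 = 8.94 m.
Hydraulic gradient: i = |Δh| / L = 8.94 / 1419.1 = 0.00630.
Flow is from higher to lower head: from well A toward well E, i.e. toward the east.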